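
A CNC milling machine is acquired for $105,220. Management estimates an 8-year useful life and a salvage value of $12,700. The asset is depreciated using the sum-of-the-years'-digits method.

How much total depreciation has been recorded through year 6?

$84,810

Depreciable base = $105,220 − $12,700 = $92,520.
Sum of the years' digits = 8+7+6+5+4+3+2+1 = 36.
Year 1: $92,520 × 8/36 = $20,560. Book value $84,660.
Year 2: $92,520 × 7/36 = $17,990. Book value $66,670.
Year 3: $92,520 × 6/36 = $15,420. Book value $51,250.
Year 4: $92,520 × 5/36 = $12,850. Book value $38,400.
Year 5: $92,520 × 4/36 = $10,280. Book value $28,120.
Year 6: $92,520 × 3/36 = $7,710. Book value $20,410.
Accumulated through year 6 = $105,220 − $20,410 = $84,810.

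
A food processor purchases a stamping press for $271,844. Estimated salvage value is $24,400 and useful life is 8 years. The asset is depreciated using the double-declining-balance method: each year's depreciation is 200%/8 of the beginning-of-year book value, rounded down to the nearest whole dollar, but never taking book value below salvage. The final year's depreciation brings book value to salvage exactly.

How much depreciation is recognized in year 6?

Depreciable base = $271,844 − $24,400 = $247,444.
Year 1: ⌊$271,844 × 200%/8⌋ = $67,961. Book value $203,883.
Year 2: ⌊$203,883 × 200%/8⌋ = $50,970. Book value $152,913.
Year 3: ⌊$152,913 × 200%/8⌋ = $38,228. Book value $114,685.
Year 4: ⌊$114,685 × 200%/8⌋ = $28,671. Book value $86,014.
Year 5: ⌊$86,014 × 200%/8⌋ = $21,503. Book value $64,511.
Year 6: ⌊$64,511 × 200%/8⌋ = $16,127. Book value $48,384.

$16,127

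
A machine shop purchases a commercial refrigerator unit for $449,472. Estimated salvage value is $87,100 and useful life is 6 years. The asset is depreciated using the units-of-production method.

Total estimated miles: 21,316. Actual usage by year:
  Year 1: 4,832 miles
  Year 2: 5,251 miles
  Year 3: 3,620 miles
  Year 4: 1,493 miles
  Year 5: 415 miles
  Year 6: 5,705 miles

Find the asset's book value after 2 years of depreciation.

Depreciable base = $449,472 − $87,100 = $362,372.
Rate = $362,372 / 21,316 miles = $17 per mile.
Year 1: 4,832 × $17 = $82,144. Book value $367,328.
Year 2: 5,251 × $17 = $89,267. Book value $278,061.

$278,061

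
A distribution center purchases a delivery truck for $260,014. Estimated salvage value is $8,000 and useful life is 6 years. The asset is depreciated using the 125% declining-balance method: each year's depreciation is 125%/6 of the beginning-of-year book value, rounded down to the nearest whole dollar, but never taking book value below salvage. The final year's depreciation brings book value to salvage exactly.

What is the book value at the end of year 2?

Depreciable base = $260,014 − $8,000 = $252,014.
Year 1: ⌊$260,014 × 125%/6⌋ = $54,169. Book value $205,845.
Year 2: ⌊$205,845 × 125%/6⌋ = $42,884. Book value $162,961.

$162,961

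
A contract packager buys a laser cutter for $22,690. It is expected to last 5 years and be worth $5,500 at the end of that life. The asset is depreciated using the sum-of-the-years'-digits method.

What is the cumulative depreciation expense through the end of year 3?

Depreciable base = $22,690 − $5,500 = $17,190.
Sum of the years' digits = 5+4+3+2+1 = 15.
Year 1: $17,190 × 5/15 = $5,730. Book value $16,960.
Year 2: $17,190 × 4/15 = $4,584. Book value $12,376.
Year 3: $17,190 × 3/15 = $3,438. Book value $8,938.
Accumulated through year 3 = $22,690 − $8,938 = $13,752.

$13,752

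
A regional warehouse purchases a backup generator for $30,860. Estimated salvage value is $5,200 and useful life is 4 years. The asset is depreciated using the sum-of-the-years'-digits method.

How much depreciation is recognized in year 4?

$2,566

Depreciable base = $30,860 − $5,200 = $25,660.
Sum of the years' digits = 4+3+2+1 = 10.
Year 1: $25,660 × 4/10 = $10,264. Book value $20,596.
Year 2: $25,660 × 3/10 = $7,698. Book value $12,898.
Year 3: $25,660 × 2/10 = $5,132. Book value $7,766.
Year 4: $25,660 × 1/10 = $2,566. Book value $5,200.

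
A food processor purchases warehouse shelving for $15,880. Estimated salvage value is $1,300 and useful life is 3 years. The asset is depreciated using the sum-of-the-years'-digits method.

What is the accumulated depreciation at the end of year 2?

Depreciable base = $15,880 − $1,300 = $14,580.
Sum of the years' digits = 3+2+1 = 6.
Year 1: $14,580 × 3/6 = $7,290. Book value $8,590.
Year 2: $14,580 × 2/6 = $4,860. Book value $3,730.
Accumulated through year 2 = $15,880 − $3,730 = $12,150.

$12,150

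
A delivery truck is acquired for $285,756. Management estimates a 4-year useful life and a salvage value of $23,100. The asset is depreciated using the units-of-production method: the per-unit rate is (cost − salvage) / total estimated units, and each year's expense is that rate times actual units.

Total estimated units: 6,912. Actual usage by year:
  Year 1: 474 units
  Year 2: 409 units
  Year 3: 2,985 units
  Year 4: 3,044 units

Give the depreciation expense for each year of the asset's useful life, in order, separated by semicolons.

Depreciable base = $285,756 − $23,100 = $262,656.
Rate = $262,656 / 6,912 units = $38 per unit.
Year 1: 474 × $38 = $18,012. Book value $267,744.
Year 2: 409 × $38 = $15,542. Book value $252,202.
Year 3: 2,985 × $38 = $113,430. Book value $138,772.
Year 4: 3,044 × $38 = $115,672. Book value $23,100.

$18,012; $15,542; $113,430; $115,672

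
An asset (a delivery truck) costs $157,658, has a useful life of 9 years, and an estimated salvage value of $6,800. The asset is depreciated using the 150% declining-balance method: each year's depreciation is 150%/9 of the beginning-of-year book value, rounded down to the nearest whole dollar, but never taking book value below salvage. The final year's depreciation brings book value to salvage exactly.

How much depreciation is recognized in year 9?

$29,867

Depreciable base = $157,658 − $6,800 = $150,858.
Year 1: ⌊$157,658 × 150%/9⌋ = $26,276. Book value $131,382.
Year 2: ⌊$131,382 × 150%/9⌋ = $21,897. Book value $109,485.
Year 3: ⌊$109,485 × 150%/9⌋ = $18,247. Book value $91,238.
Year 4: ⌊$91,238 × 150%/9⌋ = $15,206. Book value $76,032.
Year 5: ⌊$76,032 × 150%/9⌋ = $12,672. Book value $63,360.
Year 6: ⌊$63,360 × 150%/9⌋ = $10,560. Book value $52,800.
Year 7: ⌊$52,800 × 150%/9⌋ = $8,800. Book value $44,000.
Year 8: ⌊$44,000 × 150%/9⌋ = $7,333. Book value $36,667.
Year 9 (final): $36,667 − $6,800 = $29,867. Book value $6,800.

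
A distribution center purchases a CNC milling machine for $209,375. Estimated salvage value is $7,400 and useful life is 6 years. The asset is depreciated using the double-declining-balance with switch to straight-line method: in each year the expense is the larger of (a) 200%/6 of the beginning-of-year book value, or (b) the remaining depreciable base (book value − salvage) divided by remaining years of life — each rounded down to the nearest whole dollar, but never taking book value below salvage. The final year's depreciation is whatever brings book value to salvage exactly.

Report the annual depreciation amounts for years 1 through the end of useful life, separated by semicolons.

$69,791; $46,528; $31,018; $20,679; $16,979; $16,980

Depreciable base = $209,375 − $7,400 = $201,975.
Year 1: DB = ⌊$209,375 × 200%/6⌋ = $69,791; SL = ⌊$201,975/6⌋ = $33,662 → take DB $69,791. Book value $139,584.
Year 2: DB = ⌊$139,584 × 200%/6⌋ = $46,528; SL = ⌊$132,184/5⌋ = $26,436 → take DB $46,528. Book value $93,056.
Year 3: DB = ⌊$93,056 × 200%/6⌋ = $31,018; SL = ⌊$85,656/4⌋ = $21,414 → take DB $31,018. Book value $62,038.
Year 4: DB = ⌊$62,038 × 200%/6⌋ = $20,679; SL = ⌊$54,638/3⌋ = $18,212 → take DB $20,679. Book value $41,359.
Year 5: DB = ⌊$41,359 × 200%/6⌋ = $13,786; SL = ⌊$33,959/2⌋ = $16,979 → take SL $16,979. Book value $24,380.
Year 6 (final): $24,380 − $7,400 = $16,980. Book value $7,400.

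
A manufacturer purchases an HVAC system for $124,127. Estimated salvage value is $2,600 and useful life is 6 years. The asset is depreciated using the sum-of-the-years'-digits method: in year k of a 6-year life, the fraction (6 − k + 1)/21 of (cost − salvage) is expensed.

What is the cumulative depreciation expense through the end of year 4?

Depreciable base = $124,127 − $2,600 = $121,527.
Sum of the years' digits = 6+5+4+3+2+1 = 21.
Year 1: $121,527 × 6/21 = $34,722. Book value $89,405.
Year 2: $121,527 × 5/21 = $28,935. Book value $60,470.
Year 3: $121,527 × 4/21 = $23,148. Book value $37,322.
Year 4: $121,527 × 3/21 = $17,361. Book value $19,961.
Accumulated through year 4 = $124,127 − $19,961 = $104,166.

$104,166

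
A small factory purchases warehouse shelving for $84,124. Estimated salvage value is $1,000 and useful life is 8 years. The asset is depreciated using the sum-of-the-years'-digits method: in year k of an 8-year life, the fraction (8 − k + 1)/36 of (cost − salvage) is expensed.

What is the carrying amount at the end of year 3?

$35,635

Depreciable base = $84,124 − $1,000 = $83,124.
Sum of the years' digits = 8+7+6+5+4+3+2+1 = 36.
Year 1: $83,124 × 8/36 = $18,472. Book value $65,652.
Year 2: $83,124 × 7/36 = $16,163. Book value $49,489.
Year 3: $83,124 × 6/36 = $13,854. Book value $35,635.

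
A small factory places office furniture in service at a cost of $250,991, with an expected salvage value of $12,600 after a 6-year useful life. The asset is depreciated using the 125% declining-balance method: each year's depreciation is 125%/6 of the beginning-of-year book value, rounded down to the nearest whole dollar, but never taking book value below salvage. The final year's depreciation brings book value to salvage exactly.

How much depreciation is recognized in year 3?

$32,772

Depreciable base = $250,991 − $12,600 = $238,391.
Year 1: ⌊$250,991 × 125%/6⌋ = $52,289. Book value $198,702.
Year 2: ⌊$198,702 × 125%/6⌋ = $41,396. Book value $157,306.
Year 3: ⌊$157,306 × 125%/6⌋ = $32,772. Book value $124,534.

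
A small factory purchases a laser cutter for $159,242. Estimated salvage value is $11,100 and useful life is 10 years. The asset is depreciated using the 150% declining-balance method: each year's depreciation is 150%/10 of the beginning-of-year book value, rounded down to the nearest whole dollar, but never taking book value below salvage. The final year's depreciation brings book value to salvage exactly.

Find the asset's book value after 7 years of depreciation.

Depreciable base = $159,242 − $11,100 = $148,142.
Year 1: ⌊$159,242 × 150%/10⌋ = $23,886. Book value $135,356.
Year 2: ⌊$135,356 × 150%/10⌋ = $20,303. Book value $115,053.
Year 3: ⌊$115,053 × 150%/10⌋ = $17,257. Book value $97,796.
Year 4: ⌊$97,796 × 150%/10⌋ = $14,669. Book value $83,127.
Year 5: ⌊$83,127 × 150%/10⌋ = $12,469. Book value $70,658.
Year 6: ⌊$70,658 × 150%/10⌋ = $10,598. Book value $60,060.
Year 7: ⌊$60,060 × 150%/10⌋ = $9,009. Book value $51,051.

$51,051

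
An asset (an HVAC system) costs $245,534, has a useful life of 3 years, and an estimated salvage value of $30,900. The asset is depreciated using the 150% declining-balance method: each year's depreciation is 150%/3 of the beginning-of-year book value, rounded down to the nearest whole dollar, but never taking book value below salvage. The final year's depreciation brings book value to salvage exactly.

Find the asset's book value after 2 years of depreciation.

Depreciable base = $245,534 − $30,900 = $214,634.
Year 1: ⌊$245,534 × 150%/3⌋ = $122,767. Book value $122,767.
Year 2: ⌊$122,767 × 150%/3⌋ = $61,383. Book value $61,384.

$61,384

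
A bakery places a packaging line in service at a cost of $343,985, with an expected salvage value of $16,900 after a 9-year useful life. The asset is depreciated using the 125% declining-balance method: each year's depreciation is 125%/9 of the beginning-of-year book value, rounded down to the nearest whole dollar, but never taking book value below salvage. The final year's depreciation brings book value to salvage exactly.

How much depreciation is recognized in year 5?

Depreciable base = $343,985 − $16,900 = $327,085.
Year 1: ⌊$343,985 × 125%/9⌋ = $47,775. Book value $296,210.
Year 2: ⌊$296,210 × 125%/9⌋ = $41,140. Book value $255,070.
Year 3: ⌊$255,070 × 125%/9⌋ = $35,426. Book value $219,644.
Year 4: ⌊$219,644 × 125%/9⌋ = $30,506. Book value $189,138.
Year 5: ⌊$189,138 × 125%/9⌋ = $26,269. Book value $162,869.

$26,269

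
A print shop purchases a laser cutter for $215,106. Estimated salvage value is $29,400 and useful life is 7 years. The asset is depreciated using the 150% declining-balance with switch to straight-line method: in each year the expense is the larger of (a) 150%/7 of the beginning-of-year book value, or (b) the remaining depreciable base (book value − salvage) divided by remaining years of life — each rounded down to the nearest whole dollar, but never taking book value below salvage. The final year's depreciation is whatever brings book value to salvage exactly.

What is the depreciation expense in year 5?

$17,567

Depreciable base = $215,106 − $29,400 = $185,706.
Year 1: DB = ⌊$215,106 × 150%/7⌋ = $46,094; SL = ⌊$185,706/7⌋ = $26,529 → take DB $46,094. Book value $169,012.
Year 2: DB = ⌊$169,012 × 150%/7⌋ = $36,216; SL = ⌊$139,612/6⌋ = $23,268 → take DB $36,216. Book value $132,796.
Year 3: DB = ⌊$132,796 × 150%/7⌋ = $28,456; SL = ⌊$103,396/5⌋ = $20,679 → take DB $28,456. Book value $104,340.
Year 4: DB = ⌊$104,340 × 150%/7⌋ = $22,358; SL = ⌊$74,940/4⌋ = $18,735 → take DB $22,358. Book value $81,982.
Year 5: DB = ⌊$81,982 × 150%/7⌋ = $17,567; SL = ⌊$52,582/3⌋ = $17,527 → take DB $17,567. Book value $64,415.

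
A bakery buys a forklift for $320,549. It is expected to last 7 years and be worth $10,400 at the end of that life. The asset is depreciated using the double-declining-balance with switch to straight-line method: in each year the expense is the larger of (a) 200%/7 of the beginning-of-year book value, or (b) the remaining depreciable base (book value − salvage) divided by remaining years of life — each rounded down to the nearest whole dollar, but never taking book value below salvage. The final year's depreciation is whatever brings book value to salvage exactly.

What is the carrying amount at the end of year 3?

Depreciable base = $320,549 − $10,400 = $310,149.
Year 1: DB = ⌊$320,549 × 200%/7⌋ = $91,585; SL = ⌊$310,149/7⌋ = $44,307 → take DB $91,585. Book value $228,964.
Year 2: DB = ⌊$228,964 × 200%/7⌋ = $65,418; SL = ⌊$218,564/6⌋ = $36,427 → take DB $65,418. Book value $163,546.
Year 3: DB = ⌊$163,546 × 200%/7⌋ = $46,727; SL = ⌊$153,146/5⌋ = $30,629 → take DB $46,727. Book value $116,819.

$116,819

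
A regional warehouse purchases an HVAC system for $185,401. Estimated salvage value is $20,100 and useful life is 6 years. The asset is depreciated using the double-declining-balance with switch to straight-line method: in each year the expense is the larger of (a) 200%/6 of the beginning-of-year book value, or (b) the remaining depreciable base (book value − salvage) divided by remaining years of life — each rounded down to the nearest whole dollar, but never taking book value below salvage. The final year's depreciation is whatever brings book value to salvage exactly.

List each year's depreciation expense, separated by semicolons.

Depreciable base = $185,401 − $20,100 = $165,301.
Year 1: DB = ⌊$185,401 × 200%/6⌋ = $61,800; SL = ⌊$165,301/6⌋ = $27,550 → take DB $61,800. Book value $123,601.
Year 2: DB = ⌊$123,601 × 200%/6⌋ = $41,200; SL = ⌊$103,501/5⌋ = $20,700 → take DB $41,200. Book value $82,401.
Year 3: DB = ⌊$82,401 × 200%/6⌋ = $27,467; SL = ⌊$62,301/4⌋ = $15,575 → take DB $27,467. Book value $54,934.
Year 4: DB = ⌊$54,934 × 200%/6⌋ = $18,311; SL = ⌊$34,834/3⌋ = $11,611 → take DB $18,311. Book value $36,623.
Year 5: DB = ⌊$36,623 × 200%/6⌋ = $12,207; SL = ⌊$16,523/2⌋ = $8,261 → take DB $12,207. Book value $24,416.
Year 6 (final): $24,416 − $20,100 = $4,316. Book value $20,100.

$61,800; $41,200; $27,467; $18,311; $12,207; $4,316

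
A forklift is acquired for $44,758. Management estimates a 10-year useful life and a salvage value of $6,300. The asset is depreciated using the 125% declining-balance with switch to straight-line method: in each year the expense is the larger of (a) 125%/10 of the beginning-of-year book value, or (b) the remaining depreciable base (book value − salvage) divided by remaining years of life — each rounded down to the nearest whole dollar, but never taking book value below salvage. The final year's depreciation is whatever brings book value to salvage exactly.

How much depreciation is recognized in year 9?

$3,323

Depreciable base = $44,758 − $6,300 = $38,458.
Year 1: DB = ⌊$44,758 × 125%/10⌋ = $5,594; SL = ⌊$38,458/10⌋ = $3,845 → take DB $5,594. Book value $39,164.
Year 2: DB = ⌊$39,164 × 125%/10⌋ = $4,895; SL = ⌊$32,864/9⌋ = $3,651 → take DB $4,895. Book value $34,269.
Year 3: DB = ⌊$34,269 × 125%/10⌋ = $4,283; SL = ⌊$27,969/8⌋ = $3,496 → take DB $4,283. Book value $29,986.
Year 4: DB = ⌊$29,986 × 125%/10⌋ = $3,748; SL = ⌊$23,686/7⌋ = $3,383 → take DB $3,748. Book value $26,238.
Year 5: DB = ⌊$26,238 × 125%/10⌋ = $3,279; SL = ⌊$19,938/6⌋ = $3,323 → take SL $3,323. Book value $22,915.
Year 6: DB = ⌊$22,915 × 125%/10⌋ = $2,864; SL = ⌊$16,615/5⌋ = $3,323 → take SL $3,323. Book value $19,592.
Year 7: DB = ⌊$19,592 × 125%/10⌋ = $2,449; SL = ⌊$13,292/4⌋ = $3,323 → take SL $3,323. Book value $16,269.
Year 8: DB = ⌊$16,269 × 125%/10⌋ = $2,033; SL = ⌊$9,969/3⌋ = $3,323 → take SL $3,323. Book value $12,946.
Year 9: DB = ⌊$12,946 × 125%/10⌋ = $1,618; SL = ⌊$6,646/2⌋ = $3,323 → take SL $3,323. Book value $9,623.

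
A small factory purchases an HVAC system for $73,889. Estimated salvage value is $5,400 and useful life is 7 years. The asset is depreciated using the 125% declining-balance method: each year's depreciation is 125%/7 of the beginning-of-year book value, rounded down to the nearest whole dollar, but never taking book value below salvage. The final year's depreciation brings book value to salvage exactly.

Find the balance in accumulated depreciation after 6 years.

Depreciable base = $73,889 − $5,400 = $68,489.
Year 1: ⌊$73,889 × 125%/7⌋ = $13,194. Book value $60,695.
Year 2: ⌊$60,695 × 125%/7⌋ = $10,838. Book value $49,857.
Year 3: ⌊$49,857 × 125%/7⌋ = $8,903. Book value $40,954.
Year 4: ⌊$40,954 × 125%/7⌋ = $7,313. Book value $33,641.
Year 5: ⌊$33,641 × 125%/7⌋ = $6,007. Book value $27,634.
Year 6: ⌊$27,634 × 125%/7⌋ = $4,934. Book value $22,700.
Accumulated through year 6 = $73,889 − $22,700 = $51,189.

$51,189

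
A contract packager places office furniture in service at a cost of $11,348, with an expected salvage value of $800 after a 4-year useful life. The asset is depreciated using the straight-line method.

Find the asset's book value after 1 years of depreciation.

Depreciable base = $11,348 − $800 = $10,548.
Annual expense = $10,548 / 4 = $2,637.
End of year 1: book value $8,711.

$8,711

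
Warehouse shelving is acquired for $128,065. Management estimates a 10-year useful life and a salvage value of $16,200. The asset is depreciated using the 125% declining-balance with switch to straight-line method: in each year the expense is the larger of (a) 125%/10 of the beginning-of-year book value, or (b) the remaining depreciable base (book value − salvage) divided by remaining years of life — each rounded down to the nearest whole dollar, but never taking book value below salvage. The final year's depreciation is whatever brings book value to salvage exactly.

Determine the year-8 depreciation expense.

$9,812

Depreciable base = $128,065 − $16,200 = $111,865.
Year 1: DB = ⌊$128,065 × 125%/10⌋ = $16,008; SL = ⌊$111,865/10⌋ = $11,186 → take DB $16,008. Book value $112,057.
Year 2: DB = ⌊$112,057 × 125%/10⌋ = $14,007; SL = ⌊$95,857/9⌋ = $10,650 → take DB $14,007. Book value $98,050.
Year 3: DB = ⌊$98,050 × 125%/10⌋ = $12,256; SL = ⌊$81,850/8⌋ = $10,231 → take DB $12,256. Book value $85,794.
Year 4: DB = ⌊$85,794 × 125%/10⌋ = $10,724; SL = ⌊$69,594/7⌋ = $9,942 → take DB $10,724. Book value $75,070.
Year 5: DB = ⌊$75,070 × 125%/10⌋ = $9,383; SL = ⌊$58,870/6⌋ = $9,811 → take SL $9,811. Book value $65,259.
Year 6: DB = ⌊$65,259 × 125%/10⌋ = $8,157; SL = ⌊$49,059/5⌋ = $9,811 → take SL $9,811. Book value $55,448.
Year 7: DB = ⌊$55,448 × 125%/10⌋ = $6,931; SL = ⌊$39,248/4⌋ = $9,812 → take SL $9,812. Book value $45,636.
Year 8: DB = ⌊$45,636 × 125%/10⌋ = $5,704; SL = ⌊$29,436/3⌋ = $9,812 → take SL $9,812. Book value $35,824.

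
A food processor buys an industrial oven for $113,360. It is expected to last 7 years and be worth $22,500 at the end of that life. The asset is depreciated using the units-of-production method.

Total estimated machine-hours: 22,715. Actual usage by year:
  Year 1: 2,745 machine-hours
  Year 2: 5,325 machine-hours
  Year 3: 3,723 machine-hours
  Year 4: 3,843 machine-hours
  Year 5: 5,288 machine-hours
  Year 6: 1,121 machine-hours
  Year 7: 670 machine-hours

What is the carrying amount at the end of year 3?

$66,188

Depreciable base = $113,360 − $22,500 = $90,860.
Rate = $90,860 / 22,715 machine-hours = $4 per machine-hour.
Year 1: 2,745 × $4 = $10,980. Book value $102,380.
Year 2: 5,325 × $4 = $21,300. Book value $81,080.
Year 3: 3,723 × $4 = $14,892. Book value $66,188.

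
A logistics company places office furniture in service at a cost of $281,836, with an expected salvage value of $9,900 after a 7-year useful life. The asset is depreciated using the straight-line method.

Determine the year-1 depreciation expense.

$38,848

Depreciable base = $281,836 − $9,900 = $271,936.
Annual expense = $271,936 / 7 = $38,848.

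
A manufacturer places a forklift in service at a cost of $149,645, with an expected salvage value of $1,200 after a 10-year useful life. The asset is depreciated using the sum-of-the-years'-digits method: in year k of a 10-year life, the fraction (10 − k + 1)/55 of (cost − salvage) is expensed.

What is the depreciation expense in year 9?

$5,398

Depreciable base = $149,645 − $1,200 = $148,445.
Sum of the years' digits = 10+9+8+7+6+5+4+3+2+1 = 55.
Year 1: $148,445 × 10/55 = $26,990. Book value $122,655.
Year 2: $148,445 × 9/55 = $24,291. Book value $98,364.
Year 3: $148,445 × 8/55 = $21,592. Book value $76,772.
Year 4: $148,445 × 7/55 = $18,893. Book value $57,879.
Year 5: $148,445 × 6/55 = $16,194. Book value $41,685.
Year 6: $148,445 × 5/55 = $13,495. Book value $28,190.
Year 7: $148,445 × 4/55 = $10,796. Book value $17,394.
Year 8: $148,445 × 3/55 = $8,097. Book value $9,297.
Year 9: $148,445 × 2/55 = $5,398. Book value $3,899.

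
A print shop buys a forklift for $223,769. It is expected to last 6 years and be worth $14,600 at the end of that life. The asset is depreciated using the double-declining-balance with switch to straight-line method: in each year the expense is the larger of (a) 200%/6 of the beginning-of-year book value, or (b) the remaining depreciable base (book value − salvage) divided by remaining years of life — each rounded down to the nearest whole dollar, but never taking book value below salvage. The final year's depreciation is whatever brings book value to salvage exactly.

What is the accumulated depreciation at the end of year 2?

Depreciable base = $223,769 − $14,600 = $209,169.
Year 1: DB = ⌊$223,769 × 200%/6⌋ = $74,589; SL = ⌊$209,169/6⌋ = $34,861 → take DB $74,589. Book value $149,180.
Year 2: DB = ⌊$149,180 × 200%/6⌋ = $49,726; SL = ⌊$134,580/5⌋ = $26,916 → take DB $49,726. Book value $99,454.
Accumulated through year 2 = $223,769 − $99,454 = $124,315.

$124,315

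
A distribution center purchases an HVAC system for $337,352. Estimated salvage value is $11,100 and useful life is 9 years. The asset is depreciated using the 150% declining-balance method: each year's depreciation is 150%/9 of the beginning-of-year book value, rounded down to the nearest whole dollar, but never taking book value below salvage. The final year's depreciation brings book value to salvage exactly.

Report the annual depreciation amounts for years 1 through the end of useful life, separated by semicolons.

$56,225; $46,854; $39,045; $32,538; $27,115; $22,595; $18,830; $15,691; $67,359

Depreciable base = $337,352 − $11,100 = $326,252.
Year 1: ⌊$337,352 × 150%/9⌋ = $56,225. Book value $281,127.
Year 2: ⌊$281,127 × 150%/9⌋ = $46,854. Book value $234,273.
Year 3: ⌊$234,273 × 150%/9⌋ = $39,045. Book value $195,228.
Year 4: ⌊$195,228 × 150%/9⌋ = $32,538. Book value $162,690.
Year 5: ⌊$162,690 × 150%/9⌋ = $27,115. Book value $135,575.
Year 6: ⌊$135,575 × 150%/9⌋ = $22,595. Book value $112,980.
Year 7: ⌊$112,980 × 150%/9⌋ = $18,830. Book value $94,150.
Year 8: ⌊$94,150 × 150%/9⌋ = $15,691. Book value $78,459.
Year 9 (final): $78,459 − $11,100 = $67,359. Book value $11,100.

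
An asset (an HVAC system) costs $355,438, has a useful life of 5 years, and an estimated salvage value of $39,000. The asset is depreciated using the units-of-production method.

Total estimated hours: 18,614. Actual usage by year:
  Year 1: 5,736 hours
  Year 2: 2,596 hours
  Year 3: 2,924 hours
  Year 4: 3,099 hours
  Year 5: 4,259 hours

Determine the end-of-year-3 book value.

$164,086

Depreciable base = $355,438 − $39,000 = $316,438.
Rate = $316,438 / 18,614 hours = $17 per hour.
Year 1: 5,736 × $17 = $97,512. Book value $257,926.
Year 2: 2,596 × $17 = $44,132. Book value $213,794.
Year 3: 2,924 × $17 = $49,708. Book value $164,086.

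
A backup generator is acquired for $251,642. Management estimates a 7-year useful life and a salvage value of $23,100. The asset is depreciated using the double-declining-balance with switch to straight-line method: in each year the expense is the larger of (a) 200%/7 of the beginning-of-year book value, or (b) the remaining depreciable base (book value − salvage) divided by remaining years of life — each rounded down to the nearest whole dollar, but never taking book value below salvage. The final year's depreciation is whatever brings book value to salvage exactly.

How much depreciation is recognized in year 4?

Depreciable base = $251,642 − $23,100 = $228,542.
Year 1: DB = ⌊$251,642 × 200%/7⌋ = $71,897; SL = ⌊$228,542/7⌋ = $32,648 → take DB $71,897. Book value $179,745.
Year 2: DB = ⌊$179,745 × 200%/7⌋ = $51,355; SL = ⌊$156,645/6⌋ = $26,107 → take DB $51,355. Book value $128,390.
Year 3: DB = ⌊$128,390 × 200%/7⌋ = $36,682; SL = ⌊$105,290/5⌋ = $21,058 → take DB $36,682. Book value $91,708.
Year 4: DB = ⌊$91,708 × 200%/7⌋ = $26,202; SL = ⌊$68,608/4⌋ = $17,152 → take DB $26,202. Book value $65,506.

$26,202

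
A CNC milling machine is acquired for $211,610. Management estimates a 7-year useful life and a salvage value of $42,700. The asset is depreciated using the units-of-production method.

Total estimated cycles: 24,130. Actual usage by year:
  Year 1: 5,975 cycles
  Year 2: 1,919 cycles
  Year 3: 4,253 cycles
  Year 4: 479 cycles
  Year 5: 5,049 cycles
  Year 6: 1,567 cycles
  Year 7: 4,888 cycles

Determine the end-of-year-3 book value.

$126,581

Depreciable base = $211,610 − $42,700 = $168,910.
Rate = $168,910 / 24,130 cycles = $7 per cycle.
Year 1: 5,975 × $7 = $41,825. Book value $169,785.
Year 2: 1,919 × $7 = $13,433. Book value $156,352.
Year 3: 4,253 × $7 = $29,771. Book value $126,581.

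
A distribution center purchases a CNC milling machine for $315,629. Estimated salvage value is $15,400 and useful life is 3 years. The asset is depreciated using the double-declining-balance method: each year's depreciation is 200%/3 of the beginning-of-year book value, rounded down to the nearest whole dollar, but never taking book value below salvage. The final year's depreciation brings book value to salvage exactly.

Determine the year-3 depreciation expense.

Depreciable base = $315,629 − $15,400 = $300,229.
Year 1: ⌊$315,629 × 200%/3⌋ = $210,419. Book value $105,210.
Year 2: ⌊$105,210 × 200%/3⌋ = $70,140. Book value $35,070.
Year 3 (final): $35,070 − $15,400 = $19,670. Book value $15,400.

$19,670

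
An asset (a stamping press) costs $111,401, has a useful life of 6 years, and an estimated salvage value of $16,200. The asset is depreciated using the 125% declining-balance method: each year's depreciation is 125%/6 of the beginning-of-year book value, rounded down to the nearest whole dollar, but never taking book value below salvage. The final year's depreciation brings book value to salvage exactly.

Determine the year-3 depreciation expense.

Depreciable base = $111,401 − $16,200 = $95,201.
Year 1: ⌊$111,401 × 125%/6⌋ = $23,208. Book value $88,193.
Year 2: ⌊$88,193 × 125%/6⌋ = $18,373. Book value $69,820.
Year 3: ⌊$69,820 × 125%/6⌋ = $14,545. Book value $55,275.

$14,545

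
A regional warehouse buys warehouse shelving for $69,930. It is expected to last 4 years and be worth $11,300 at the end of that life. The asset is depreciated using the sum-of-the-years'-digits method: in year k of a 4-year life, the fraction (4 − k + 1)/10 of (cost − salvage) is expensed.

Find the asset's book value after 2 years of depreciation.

$28,889

Depreciable base = $69,930 − $11,300 = $58,630.
Sum of the years' digits = 4+3+2+1 = 10.
Year 1: $58,630 × 4/10 = $23,452. Book value $46,478.
Year 2: $58,630 × 3/10 = $17,589. Book value $28,889.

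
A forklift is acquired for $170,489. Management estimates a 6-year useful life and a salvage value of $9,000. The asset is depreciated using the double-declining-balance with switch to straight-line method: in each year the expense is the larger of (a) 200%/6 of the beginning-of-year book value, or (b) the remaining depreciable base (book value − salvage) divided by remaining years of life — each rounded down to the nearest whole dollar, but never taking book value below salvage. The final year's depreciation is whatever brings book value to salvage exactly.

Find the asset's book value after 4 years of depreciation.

$33,678

Depreciable base = $170,489 − $9,000 = $161,489.
Year 1: DB = ⌊$170,489 × 200%/6⌋ = $56,829; SL = ⌊$161,489/6⌋ = $26,914 → take DB $56,829. Book value $113,660.
Year 2: DB = ⌊$113,660 × 200%/6⌋ = $37,886; SL = ⌊$104,660/5⌋ = $20,932 → take DB $37,886. Book value $75,774.
Year 3: DB = ⌊$75,774 × 200%/6⌋ = $25,258; SL = ⌊$66,774/4⌋ = $16,693 → take DB $25,258. Book value $50,516.
Year 4: DB = ⌊$50,516 × 200%/6⌋ = $16,838; SL = ⌊$41,516/3⌋ = $13,838 → take DB $16,838. Book value $33,678.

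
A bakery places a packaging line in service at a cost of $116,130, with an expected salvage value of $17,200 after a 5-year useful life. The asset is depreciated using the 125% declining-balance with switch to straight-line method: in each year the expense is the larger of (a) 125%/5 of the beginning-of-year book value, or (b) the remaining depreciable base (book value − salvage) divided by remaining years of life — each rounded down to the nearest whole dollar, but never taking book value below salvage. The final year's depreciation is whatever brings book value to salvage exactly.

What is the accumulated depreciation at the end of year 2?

Depreciable base = $116,130 − $17,200 = $98,930.
Year 1: DB = ⌊$116,130 × 125%/5⌋ = $29,032; SL = ⌊$98,930/5⌋ = $19,786 → take DB $29,032. Book value $87,098.
Year 2: DB = ⌊$87,098 × 125%/5⌋ = $21,774; SL = ⌊$69,898/4⌋ = $17,474 → take DB $21,774. Book value $65,324.
Accumulated through year 2 = $116,130 − $65,324 = $50,806.

$50,806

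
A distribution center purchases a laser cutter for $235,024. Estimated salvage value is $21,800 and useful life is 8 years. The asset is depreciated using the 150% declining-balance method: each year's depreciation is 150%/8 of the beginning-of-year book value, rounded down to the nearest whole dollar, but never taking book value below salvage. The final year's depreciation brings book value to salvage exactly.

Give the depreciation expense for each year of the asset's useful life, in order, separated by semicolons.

Depreciable base = $235,024 − $21,800 = $213,224.
Year 1: ⌊$235,024 × 150%/8⌋ = $44,067. Book value $190,957.
Year 2: ⌊$190,957 × 150%/8⌋ = $35,804. Book value $155,153.
Year 3: ⌊$155,153 × 150%/8⌋ = $29,091. Book value $126,062.
Year 4: ⌊$126,062 × 150%/8⌋ = $23,636. Book value $102,426.
Year 5: ⌊$102,426 × 150%/8⌋ = $19,204. Book value $83,222.
Year 6: ⌊$83,222 × 150%/8⌋ = $15,604. Book value $67,618.
Year 7: ⌊$67,618 × 150%/8⌋ = $12,678. Book value $54,940.
Year 8 (final): $54,940 − $21,800 = $33,140. Book value $21,800.

$44,067; $35,804; $29,091; $23,636; $19,204; $15,604; $12,678; $33,140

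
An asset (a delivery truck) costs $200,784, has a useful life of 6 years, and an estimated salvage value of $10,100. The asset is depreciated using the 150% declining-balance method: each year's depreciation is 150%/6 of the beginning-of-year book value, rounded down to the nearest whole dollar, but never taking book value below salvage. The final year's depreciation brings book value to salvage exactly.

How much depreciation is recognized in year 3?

$28,235

Depreciable base = $200,784 − $10,100 = $190,684.
Year 1: ⌊$200,784 × 150%/6⌋ = $50,196. Book value $150,588.
Year 2: ⌊$150,588 × 150%/6⌋ = $37,647. Book value $112,941.
Year 3: ⌊$112,941 × 150%/6⌋ = $28,235. Book value $84,706.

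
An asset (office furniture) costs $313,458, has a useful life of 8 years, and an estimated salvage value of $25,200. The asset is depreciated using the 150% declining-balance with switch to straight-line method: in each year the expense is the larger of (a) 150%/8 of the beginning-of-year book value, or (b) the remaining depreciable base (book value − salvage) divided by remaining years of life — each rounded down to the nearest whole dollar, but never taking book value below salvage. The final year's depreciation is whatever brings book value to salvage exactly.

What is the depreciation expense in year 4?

Depreciable base = $313,458 − $25,200 = $288,258.
Year 1: DB = ⌊$313,458 × 150%/8⌋ = $58,773; SL = ⌊$288,258/8⌋ = $36,032 → take DB $58,773. Book value $254,685.
Year 2: DB = ⌊$254,685 × 150%/8⌋ = $47,753; SL = ⌊$229,485/7⌋ = $32,783 → take DB $47,753. Book value $206,932.
Year 3: DB = ⌊$206,932 × 150%/8⌋ = $38,799; SL = ⌊$181,732/6⌋ = $30,288 → take DB $38,799. Book value $168,133.
Year 4: DB = ⌊$168,133 × 150%/8⌋ = $31,524; SL = ⌊$142,933/5⌋ = $28,586 → take DB $31,524. Book value $136,609.

$31,524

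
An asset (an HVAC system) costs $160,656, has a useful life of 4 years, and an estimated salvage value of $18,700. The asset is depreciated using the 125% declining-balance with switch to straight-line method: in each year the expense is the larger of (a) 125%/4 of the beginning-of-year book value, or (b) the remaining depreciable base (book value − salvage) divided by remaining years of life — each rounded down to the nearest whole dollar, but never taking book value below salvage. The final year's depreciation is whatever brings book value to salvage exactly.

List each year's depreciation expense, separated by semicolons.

$50,205; $34,515; $28,618; $28,618

Depreciable base = $160,656 − $18,700 = $141,956.
Year 1: DB = ⌊$160,656 × 125%/4⌋ = $50,205; SL = ⌊$141,956/4⌋ = $35,489 → take DB $50,205. Book value $110,451.
Year 2: DB = ⌊$110,451 × 125%/4⌋ = $34,515; SL = ⌊$91,751/3⌋ = $30,583 → take DB $34,515. Book value $75,936.
Year 3: DB = ⌊$75,936 × 125%/4⌋ = $23,730; SL = ⌊$57,236/2⌋ = $28,618 → take SL $28,618. Book value $47,318.
Year 4 (final): $47,318 − $18,700 = $28,618. Book value $18,700.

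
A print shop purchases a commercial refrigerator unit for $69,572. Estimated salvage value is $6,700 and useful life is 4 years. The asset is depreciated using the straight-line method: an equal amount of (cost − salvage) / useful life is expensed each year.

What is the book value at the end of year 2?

Depreciable base = $69,572 − $6,700 = $62,872.
Annual expense = $62,872 / 4 = $15,718.
End of year 1: book value $53,854.
End of year 2: book value $38,136.

$38,136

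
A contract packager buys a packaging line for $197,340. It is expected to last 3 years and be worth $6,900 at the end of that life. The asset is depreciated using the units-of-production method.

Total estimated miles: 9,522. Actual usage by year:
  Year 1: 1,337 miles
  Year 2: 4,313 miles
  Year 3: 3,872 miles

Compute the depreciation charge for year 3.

$77,440

Depreciable base = $197,340 − $6,900 = $190,440.
Rate = $190,440 / 9,522 miles = $20 per mile.
Year 1: 1,337 × $20 = $26,740. Book value $170,600.
Year 2: 4,313 × $20 = $86,260. Book value $84,340.
Year 3: 3,872 × $20 = $77,440. Book value $6,900.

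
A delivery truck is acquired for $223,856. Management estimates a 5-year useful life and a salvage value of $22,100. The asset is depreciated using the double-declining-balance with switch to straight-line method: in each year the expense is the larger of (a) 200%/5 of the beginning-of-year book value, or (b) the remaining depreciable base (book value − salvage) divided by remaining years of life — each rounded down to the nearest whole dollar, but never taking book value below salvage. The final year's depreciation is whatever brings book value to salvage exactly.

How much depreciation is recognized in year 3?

Depreciable base = $223,856 − $22,100 = $201,756.
Year 1: DB = ⌊$223,856 × 200%/5⌋ = $89,542; SL = ⌊$201,756/5⌋ = $40,351 → take DB $89,542. Book value $134,314.
Year 2: DB = ⌊$134,314 × 200%/5⌋ = $53,725; SL = ⌊$112,214/4⌋ = $28,053 → take DB $53,725. Book value $80,589.
Year 3: DB = ⌊$80,589 × 200%/5⌋ = $32,235; SL = ⌊$58,489/3⌋ = $19,496 → take DB $32,235. Book value $48,354.

$32,235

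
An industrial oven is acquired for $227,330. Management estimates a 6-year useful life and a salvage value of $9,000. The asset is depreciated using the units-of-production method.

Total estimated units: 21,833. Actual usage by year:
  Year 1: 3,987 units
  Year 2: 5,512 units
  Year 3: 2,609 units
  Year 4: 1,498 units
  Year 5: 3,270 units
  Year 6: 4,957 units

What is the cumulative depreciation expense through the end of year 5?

$168,760

Depreciable base = $227,330 − $9,000 = $218,330.
Rate = $218,330 / 21,833 units = $10 per unit.
Year 1: 3,987 × $10 = $39,870. Book value $187,460.
Year 2: 5,512 × $10 = $55,120. Book value $132,340.
Year 3: 2,609 × $10 = $26,090. Book value $106,250.
Year 4: 1,498 × $10 = $14,980. Book value $91,270.
Year 5: 3,270 × $10 = $32,700. Book value $58,570.
Accumulated through year 5 = $227,330 − $58,570 = $168,760.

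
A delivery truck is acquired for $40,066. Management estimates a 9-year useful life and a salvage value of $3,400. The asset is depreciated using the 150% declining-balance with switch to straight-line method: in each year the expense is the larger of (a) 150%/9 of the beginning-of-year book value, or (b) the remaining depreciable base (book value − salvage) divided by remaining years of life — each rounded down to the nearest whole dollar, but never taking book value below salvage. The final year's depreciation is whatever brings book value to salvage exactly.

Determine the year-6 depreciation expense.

$3,176

Depreciable base = $40,066 − $3,400 = $36,666.
Year 1: DB = ⌊$40,066 × 150%/9⌋ = $6,677; SL = ⌊$36,666/9⌋ = $4,074 → take DB $6,677. Book value $33,389.
Year 2: DB = ⌊$33,389 × 150%/9⌋ = $5,564; SL = ⌊$29,989/8⌋ = $3,748 → take DB $5,564. Book value $27,825.
Year 3: DB = ⌊$27,825 × 150%/9⌋ = $4,637; SL = ⌊$24,425/7⌋ = $3,489 → take DB $4,637. Book value $23,188.
Year 4: DB = ⌊$23,188 × 150%/9⌋ = $3,864; SL = ⌊$19,788/6⌋ = $3,298 → take DB $3,864. Book value $19,324.
Year 5: DB = ⌊$19,324 × 150%/9⌋ = $3,220; SL = ⌊$15,924/5⌋ = $3,184 → take DB $3,220. Book value $16,104.
Year 6: DB = ⌊$16,104 × 150%/9⌋ = $2,684; SL = ⌊$12,704/4⌋ = $3,176 → take SL $3,176. Book value $12,928.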